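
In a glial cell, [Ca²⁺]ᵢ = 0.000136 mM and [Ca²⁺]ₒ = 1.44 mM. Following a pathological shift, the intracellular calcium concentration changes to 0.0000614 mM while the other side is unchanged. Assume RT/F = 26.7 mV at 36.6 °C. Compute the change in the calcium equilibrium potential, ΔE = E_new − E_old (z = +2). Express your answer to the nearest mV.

11 mV

E_old = (26.7/2)·ln(1.44/0.000136) = 123.72 mV
E_new = (26.7/2)·ln(1.44/0.0000614) = 134.34 mV
ΔE = 134.34 − (123.72) = 10.62 mV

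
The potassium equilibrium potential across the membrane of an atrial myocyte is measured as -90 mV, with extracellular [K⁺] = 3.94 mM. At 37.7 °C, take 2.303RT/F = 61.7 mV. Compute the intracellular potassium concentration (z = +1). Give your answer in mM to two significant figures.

110 mM

Nernst: E = (61.7/1) · log₁₀([out]/[in]), so log₁₀([out]/[in]) = -90.0 × 1 / 61.7 = -1.4587.
[out]/[in] = 10^(-1.4587) = 0.03478.
[in] = 3.94 / 0.03478 = 113.3 mM.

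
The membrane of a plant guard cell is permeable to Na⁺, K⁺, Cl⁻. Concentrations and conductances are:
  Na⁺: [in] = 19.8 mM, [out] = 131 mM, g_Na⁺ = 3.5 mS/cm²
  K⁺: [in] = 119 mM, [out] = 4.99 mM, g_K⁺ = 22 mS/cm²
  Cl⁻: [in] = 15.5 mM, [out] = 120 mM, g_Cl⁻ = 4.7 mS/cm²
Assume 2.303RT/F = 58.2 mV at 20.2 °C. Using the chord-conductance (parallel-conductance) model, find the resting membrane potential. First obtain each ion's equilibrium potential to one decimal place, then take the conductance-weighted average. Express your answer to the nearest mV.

-61 mV

E_Na⁺ = (58.2/1)·log₁₀(131/19.8) = 47.8 mV
E_K⁺ = (58.2/1)·log₁₀(4.99/119) = -80.2 mV
E_Cl⁻ = (58.2/-1)·log₁₀(120/15.5) = -51.7 mV
Vm = (Σ gᵢEᵢ)/(Σ gᵢ) = (3.5·47.8 + 22·-80.2 + 4.7·-51.7) / (3.5 + 22 + 4.7)
= -1840.09 / 30.2 = -60.93 mV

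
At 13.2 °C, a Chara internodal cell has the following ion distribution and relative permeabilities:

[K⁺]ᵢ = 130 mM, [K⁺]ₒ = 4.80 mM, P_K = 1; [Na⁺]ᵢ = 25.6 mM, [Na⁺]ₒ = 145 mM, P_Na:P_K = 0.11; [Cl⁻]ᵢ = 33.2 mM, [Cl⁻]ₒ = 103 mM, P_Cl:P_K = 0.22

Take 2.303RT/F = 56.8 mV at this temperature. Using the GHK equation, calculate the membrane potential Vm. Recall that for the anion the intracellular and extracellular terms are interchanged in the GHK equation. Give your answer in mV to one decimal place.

-42.2 mV

Vm = 56.8 · log₁₀[(Σ P·[cation]ₒ + Σ P·[anion]ᵢ) / (Σ P·[cation]ᵢ + Σ P·[anion]ₒ)]
Numerator = 1×4.80 + 0.11×145 + 0.22×33.2 = 28.05
Denominator = 1×130 + 0.11×25.6 + 0.22×103 = 155.5
Vm = 56.8 · log₁₀(0.18044) = 56.8 × (-0.7437) = -42.24 mV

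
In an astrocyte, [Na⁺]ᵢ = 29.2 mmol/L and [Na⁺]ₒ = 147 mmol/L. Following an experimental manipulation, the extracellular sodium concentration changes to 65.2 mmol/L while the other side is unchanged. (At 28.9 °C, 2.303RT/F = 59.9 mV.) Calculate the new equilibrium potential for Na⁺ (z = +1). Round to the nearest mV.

21 mV

After the shift: [Na⁺]_out = 65.2, [Na⁺]_in = 29.2 mmol/L.
E_new = (59.9/1)·log₁₀(65.2/29.2) = 59.90 · (0.3489) = 20.90 mV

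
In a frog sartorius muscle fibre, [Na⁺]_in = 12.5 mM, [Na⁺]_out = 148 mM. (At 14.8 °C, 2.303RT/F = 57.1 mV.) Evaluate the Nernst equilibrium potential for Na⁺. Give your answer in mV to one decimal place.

61.3 mV

E = (57.1/z) · log₁₀([Na⁺]_out/[Na⁺]_in) with z = +1.
= (57.1/1) · log₁₀(148/12.5) = 57.10 · log₁₀(11.84)
= 57.10 · (1.0734) = 61.29 mV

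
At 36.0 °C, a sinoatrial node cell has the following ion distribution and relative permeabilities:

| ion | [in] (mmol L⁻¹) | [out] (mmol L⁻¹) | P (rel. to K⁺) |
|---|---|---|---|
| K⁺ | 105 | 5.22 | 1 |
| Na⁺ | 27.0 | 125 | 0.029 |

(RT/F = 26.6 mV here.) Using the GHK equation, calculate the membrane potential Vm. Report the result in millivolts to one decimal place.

-66.0 mV

Vm = 26.6 · ln[(Σ P·[cation]ₒ + Σ P·[anion]ᵢ) / (Σ P·[cation]ᵢ + Σ P·[anion]ₒ)]
Numerator = 1×5.22 + 0.029×125 = 8.845
Denominator = 1×105 + 0.029×27.0 = 105.8
Vm = 26.6 · ln(0.083615) = 26.6 × (-2.4815) = -66.01 mV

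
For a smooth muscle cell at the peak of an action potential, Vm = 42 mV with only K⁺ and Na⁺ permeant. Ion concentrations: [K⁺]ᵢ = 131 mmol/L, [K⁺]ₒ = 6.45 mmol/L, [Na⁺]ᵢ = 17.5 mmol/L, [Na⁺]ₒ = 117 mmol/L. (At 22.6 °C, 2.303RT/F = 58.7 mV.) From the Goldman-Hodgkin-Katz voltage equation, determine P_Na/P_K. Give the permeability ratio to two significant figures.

26

Let α = P_Na/P_K. GHK: Vm = 58.7·log₁₀[(Kₒ + α·Naₒ)/(Kᵢ + α·Naᵢ)].
10^(Vm/58.7) = 10^(42.0/58.7) = 5.194
So 5.194·(Kᵢ + α·Naᵢ) = Kₒ + α·Naₒ → α = (5.194·131.0 − 6.45) / (117.0 − 5.194·17.5)
α = (680.4 − 6.45) / (117.0 − 90.9) = 674/26.1 = 25.82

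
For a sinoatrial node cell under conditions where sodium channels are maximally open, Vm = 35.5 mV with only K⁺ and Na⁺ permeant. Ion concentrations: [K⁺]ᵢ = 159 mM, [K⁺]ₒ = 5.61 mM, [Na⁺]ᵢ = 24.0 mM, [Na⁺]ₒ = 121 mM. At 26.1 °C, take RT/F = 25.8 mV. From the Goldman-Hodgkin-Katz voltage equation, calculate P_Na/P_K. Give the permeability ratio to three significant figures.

24.0

Let α = P_Na/P_K. GHK: Vm = 25.8·ln[(Kₒ + α·Naₒ)/(Kᵢ + α·Naᵢ)].
e^(Vm/25.8) = e^(35.5/25.8) = 3.9589
So 3.9589·(Kᵢ + α·Naᵢ) = Kₒ + α·Naₒ → α = (3.9589·159.0 − 5.61) / (121.0 − 3.9589·24.0)
α = (629.5 − 5.61) / (121.0 − 95.01) = 623.9/25.99 = 24.01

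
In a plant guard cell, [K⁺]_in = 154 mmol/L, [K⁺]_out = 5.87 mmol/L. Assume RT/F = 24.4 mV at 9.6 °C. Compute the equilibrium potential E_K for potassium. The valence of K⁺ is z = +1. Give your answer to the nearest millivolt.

-80 mV

E = (24.4/z) · ln([K⁺]_out/[K⁺]_in) with z = +1.
= (24.4/1) · ln(5.87/154) = 24.40 · ln(0.03812)
= 24.40 · (-3.2671) = -79.72 mV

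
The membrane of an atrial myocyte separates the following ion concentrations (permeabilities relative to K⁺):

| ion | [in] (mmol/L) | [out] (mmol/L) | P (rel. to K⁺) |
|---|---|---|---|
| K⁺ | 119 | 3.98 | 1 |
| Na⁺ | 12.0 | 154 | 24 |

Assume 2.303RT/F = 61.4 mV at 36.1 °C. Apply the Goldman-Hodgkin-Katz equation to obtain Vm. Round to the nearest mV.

59 mV

Vm = 61.4 · log₁₀[(Σ P·[cation]ₒ + Σ P·[anion]ᵢ) / (Σ P·[cation]ᵢ + Σ P·[anion]ₒ)]
Numerator = 1×3.98 + 24×154 = 3700
Denominator = 1×119 + 24×12.0 = 407
Vm = 61.4 · log₁₀(9.0909) = 61.4 × (0.9586) = 58.86 mV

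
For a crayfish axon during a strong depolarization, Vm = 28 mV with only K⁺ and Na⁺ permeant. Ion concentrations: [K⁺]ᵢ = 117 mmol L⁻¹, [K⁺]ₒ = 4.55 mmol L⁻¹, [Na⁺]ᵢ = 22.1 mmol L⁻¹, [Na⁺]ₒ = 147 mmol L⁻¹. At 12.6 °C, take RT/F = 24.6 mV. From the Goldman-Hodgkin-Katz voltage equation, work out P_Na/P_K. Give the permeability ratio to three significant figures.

Let α = P_Na/P_K. GHK: Vm = 24.6·ln[(Kₒ + α·Naₒ)/(Kᵢ + α·Naᵢ)].
e^(Vm/24.6) = e^(28.0/24.6) = 3.1212
So 3.1212·(Kᵢ + α·Naᵢ) = Kₒ + α·Naₒ → α = (3.1212·117.0 − 4.55) / (147.0 − 3.1212·22.1)
α = (365.2 − 4.55) / (147.0 − 68.98) = 360.6/78.02 = 4.622

4.62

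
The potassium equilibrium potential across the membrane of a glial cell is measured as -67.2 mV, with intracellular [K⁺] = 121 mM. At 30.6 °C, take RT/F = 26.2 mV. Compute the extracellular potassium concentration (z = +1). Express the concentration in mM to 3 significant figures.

9.31 mM

Nernst: E = (26.2/1) · ln([out]/[in]), so ln([out]/[in]) = -67.2 × 1 / 26.2 = -2.5649.
[out]/[in] = e^(-2.5649) = 0.07693.
[out] = 0.07693 × 121 = 9.308 mM.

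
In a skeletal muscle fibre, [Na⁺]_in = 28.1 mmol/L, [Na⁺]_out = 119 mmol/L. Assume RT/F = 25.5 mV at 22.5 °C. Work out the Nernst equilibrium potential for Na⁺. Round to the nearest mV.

37 mV

E = (25.5/z) · ln([Na⁺]_out/[Na⁺]_in) with z = +1.
= (25.5/1) · ln(119/28.1) = 25.50 · ln(4.235)
= 25.50 · (1.4434) = 36.81 mV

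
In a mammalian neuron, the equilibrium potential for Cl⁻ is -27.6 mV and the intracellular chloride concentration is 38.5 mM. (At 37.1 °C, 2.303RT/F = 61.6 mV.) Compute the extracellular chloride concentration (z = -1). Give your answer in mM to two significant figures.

Nernst: E = (61.6/-1) · log₁₀([out]/[in]), so log₁₀([out]/[in]) = -27.6 × -1 / 61.6 = 0.4481.
[out]/[in] = 10^(0.4481) = 2.806.
[out] = 2.806 × 38.5 = 108 mM.

110 mM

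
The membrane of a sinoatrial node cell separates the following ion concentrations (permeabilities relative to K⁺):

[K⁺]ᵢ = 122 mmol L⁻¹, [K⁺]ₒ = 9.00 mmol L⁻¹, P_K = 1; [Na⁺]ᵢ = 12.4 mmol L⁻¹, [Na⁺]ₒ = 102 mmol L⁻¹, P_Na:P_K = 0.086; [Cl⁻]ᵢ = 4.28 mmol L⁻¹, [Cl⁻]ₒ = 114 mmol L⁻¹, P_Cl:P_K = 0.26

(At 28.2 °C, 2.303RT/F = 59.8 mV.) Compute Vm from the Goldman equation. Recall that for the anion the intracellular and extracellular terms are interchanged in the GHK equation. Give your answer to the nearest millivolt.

-54 mV

Vm = 59.8 · log₁₀[(Σ P·[cation]ₒ + Σ P·[anion]ᵢ) / (Σ P·[cation]ᵢ + Σ P·[anion]ₒ)]
Numerator = 1×9.00 + 0.086×102 + 0.26×4.28 = 18.88
Denominator = 1×122 + 0.086×12.4 + 0.26×114 = 152.7
Vm = 59.8 · log₁₀(0.12367) = 59.8 × (-0.9077) = -54.28 mV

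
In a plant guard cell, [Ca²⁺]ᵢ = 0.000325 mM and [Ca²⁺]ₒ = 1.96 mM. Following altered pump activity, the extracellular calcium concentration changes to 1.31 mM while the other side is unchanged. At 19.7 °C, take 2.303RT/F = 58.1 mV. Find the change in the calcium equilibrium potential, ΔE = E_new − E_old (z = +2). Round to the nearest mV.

E_old = (58.1/2)·log₁₀(1.96/0.000325) = 109.82 mV
E_new = (58.1/2)·log₁₀(1.31/0.000325) = 104.74 mV
ΔE = 104.74 − (109.82) = -5.08 mV

-5 mV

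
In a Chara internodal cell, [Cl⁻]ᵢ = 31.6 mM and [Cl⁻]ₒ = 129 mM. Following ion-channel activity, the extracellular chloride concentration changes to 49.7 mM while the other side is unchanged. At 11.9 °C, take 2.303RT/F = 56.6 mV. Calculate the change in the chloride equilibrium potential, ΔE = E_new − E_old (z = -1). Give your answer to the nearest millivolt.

23 mV

E_old = (56.6/-1)·log₁₀(129/31.6) = -34.58 mV
E_new = (56.6/-1)·log₁₀(49.7/31.6) = -11.13 mV
ΔE = -11.13 − (-34.58) = 23.45 mV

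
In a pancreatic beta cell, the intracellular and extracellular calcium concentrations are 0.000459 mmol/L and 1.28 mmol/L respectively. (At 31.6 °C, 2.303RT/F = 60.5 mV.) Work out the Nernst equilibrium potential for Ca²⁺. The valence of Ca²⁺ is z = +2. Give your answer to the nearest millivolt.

E = (60.5/z) · log₁₀([Ca²⁺]_out/[Ca²⁺]_in) with z = +2.
= (60.5/2) · log₁₀(1.28/0.000459) = 30.25 · log₁₀(2789)
= 30.25 · (3.4454) = 104.22 mV

104 mV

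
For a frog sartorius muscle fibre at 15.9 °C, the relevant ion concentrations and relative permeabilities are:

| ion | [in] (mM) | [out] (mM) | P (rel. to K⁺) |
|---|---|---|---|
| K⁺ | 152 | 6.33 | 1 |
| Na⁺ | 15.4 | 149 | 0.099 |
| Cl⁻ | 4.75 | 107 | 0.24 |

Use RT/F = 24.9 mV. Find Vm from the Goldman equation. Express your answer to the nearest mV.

-52 mV

Vm = 24.9 · ln[(Σ P·[cation]ₒ + Σ P·[anion]ᵢ) / (Σ P·[cation]ᵢ + Σ P·[anion]ₒ)]
Numerator = 1×6.33 + 0.099×149 + 0.24×4.75 = 22.22
Denominator = 1×152 + 0.099×15.4 + 0.24×107 = 179.2
Vm = 24.9 · ln(0.124) = 24.9 × (-2.0875) = -51.98 mV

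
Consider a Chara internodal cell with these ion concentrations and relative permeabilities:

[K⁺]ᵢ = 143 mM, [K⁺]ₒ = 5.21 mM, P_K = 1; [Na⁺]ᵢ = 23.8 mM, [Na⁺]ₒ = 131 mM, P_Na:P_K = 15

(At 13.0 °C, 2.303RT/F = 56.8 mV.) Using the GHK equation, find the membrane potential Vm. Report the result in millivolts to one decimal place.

Vm = 56.8 · log₁₀[(Σ P·[cation]ₒ + Σ P·[anion]ᵢ) / (Σ P·[cation]ᵢ + Σ P·[anion]ₒ)]
Numerator = 1×5.21 + 15×131 = 1970
Denominator = 1×143 + 15×23.8 = 500
Vm = 56.8 · log₁₀(3.9404) = 56.8 × (0.5955) = 33.83 mV

33.8 mV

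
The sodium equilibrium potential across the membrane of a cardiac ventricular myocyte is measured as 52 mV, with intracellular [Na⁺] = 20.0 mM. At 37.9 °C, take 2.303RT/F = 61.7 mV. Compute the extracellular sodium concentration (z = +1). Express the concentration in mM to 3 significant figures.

139 mM

Nernst: E = (61.7/1) · log₁₀([out]/[in]), so log₁₀([out]/[in]) = 52.0 × 1 / 61.7 = 0.8428.
[out]/[in] = 10^(0.8428) = 6.963.
[out] = 6.963 × 20.0 = 139.3 mM.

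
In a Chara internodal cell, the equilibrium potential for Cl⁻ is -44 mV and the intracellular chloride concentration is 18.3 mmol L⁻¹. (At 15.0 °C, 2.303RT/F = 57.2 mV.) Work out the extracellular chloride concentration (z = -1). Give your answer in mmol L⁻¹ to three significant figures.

Nernst: E = (57.2/-1) · log₁₀([out]/[in]), so log₁₀([out]/[in]) = -44.0 × -1 / 57.2 = 0.7692.
[out]/[in] = 10^(0.7692) = 5.878.
[out] = 5.878 × 18.3 = 107.6 mmol L⁻¹.

108 mmol L⁻¹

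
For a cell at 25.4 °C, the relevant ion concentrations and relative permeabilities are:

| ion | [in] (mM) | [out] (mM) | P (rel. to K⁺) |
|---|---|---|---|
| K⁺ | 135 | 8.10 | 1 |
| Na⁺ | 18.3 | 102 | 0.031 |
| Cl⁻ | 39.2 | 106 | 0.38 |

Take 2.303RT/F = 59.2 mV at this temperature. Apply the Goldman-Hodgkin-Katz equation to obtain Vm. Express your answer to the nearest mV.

-49 mV

Vm = 59.2 · log₁₀[(Σ P·[cation]ₒ + Σ P·[anion]ᵢ) / (Σ P·[cation]ᵢ + Σ P·[anion]ₒ)]
Numerator = 1×8.10 + 0.031×102 + 0.38×39.2 = 26.16
Denominator = 1×135 + 0.031×18.3 + 0.38×106 = 175.8
Vm = 59.2 · log₁₀(0.14875) = 59.2 × (-0.8275) = -48.99 mV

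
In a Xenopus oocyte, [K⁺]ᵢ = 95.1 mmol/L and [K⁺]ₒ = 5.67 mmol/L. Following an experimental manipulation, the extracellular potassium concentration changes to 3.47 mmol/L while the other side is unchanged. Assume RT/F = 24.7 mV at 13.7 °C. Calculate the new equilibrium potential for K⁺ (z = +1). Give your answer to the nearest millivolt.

-82 mV

After the shift: [K⁺]_out = 3.47, [K⁺]_in = 95.1 mmol/L.
E_new = (24.7/1)·ln(3.47/95.1) = 24.70 · (-3.3108) = -81.78 mV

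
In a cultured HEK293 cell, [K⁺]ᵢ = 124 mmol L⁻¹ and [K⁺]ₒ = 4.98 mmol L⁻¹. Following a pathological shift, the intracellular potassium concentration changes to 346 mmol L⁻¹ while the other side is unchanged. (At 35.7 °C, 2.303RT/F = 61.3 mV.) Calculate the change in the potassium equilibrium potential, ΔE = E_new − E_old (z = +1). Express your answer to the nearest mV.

-27 mV

E_old = (61.3/1)·log₁₀(4.98/124) = -85.59 mV
E_new = (61.3/1)·log₁₀(4.98/346) = -112.91 mV
ΔE = -112.91 − (-85.59) = -27.32 mV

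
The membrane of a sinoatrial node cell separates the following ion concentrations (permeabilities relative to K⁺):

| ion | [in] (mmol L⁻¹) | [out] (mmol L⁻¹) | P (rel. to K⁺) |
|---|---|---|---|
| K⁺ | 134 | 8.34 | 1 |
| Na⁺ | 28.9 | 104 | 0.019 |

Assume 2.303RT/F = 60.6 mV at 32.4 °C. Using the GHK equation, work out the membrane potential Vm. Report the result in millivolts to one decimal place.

Vm = 60.6 · log₁₀[(Σ P·[cation]ₒ + Σ P·[anion]ᵢ) / (Σ P·[cation]ᵢ + Σ P·[anion]ₒ)]
Numerator = 1×8.34 + 0.019×104 = 10.32
Denominator = 1×134 + 0.019×28.9 = 134.5
Vm = 60.6 · log₁₀(0.076671) = 60.6 × (-1.1154) = -67.59 mV

-67.6 mV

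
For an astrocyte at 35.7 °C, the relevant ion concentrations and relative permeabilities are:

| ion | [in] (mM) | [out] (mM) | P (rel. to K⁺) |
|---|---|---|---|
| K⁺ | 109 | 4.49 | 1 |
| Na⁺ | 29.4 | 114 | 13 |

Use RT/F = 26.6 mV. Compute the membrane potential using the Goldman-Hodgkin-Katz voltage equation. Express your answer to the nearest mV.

Vm = 26.6 · ln[(Σ P·[cation]ₒ + Σ P·[anion]ᵢ) / (Σ P·[cation]ᵢ + Σ P·[anion]ₒ)]
Numerator = 1×4.49 + 13×114 = 1486
Denominator = 1×109 + 13×29.4 = 491.2
Vm = 26.6 · ln(3.0262) = 26.6 × (1.1073) = 29.45 mV

29 mV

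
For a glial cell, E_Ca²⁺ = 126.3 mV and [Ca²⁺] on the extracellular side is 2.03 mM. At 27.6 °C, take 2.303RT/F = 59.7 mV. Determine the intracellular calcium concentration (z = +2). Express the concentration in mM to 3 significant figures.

Nernst: E = (59.7/2) · log₁₀([out]/[in]), so log₁₀([out]/[in]) = 126.3 × 2 / 59.7 = 4.2312.
[out]/[in] = 10^(4.2312) = 1.703e+04.
[in] = 2.03 / 1.703e+04 = 0.0001192 mM.

0.000119 mM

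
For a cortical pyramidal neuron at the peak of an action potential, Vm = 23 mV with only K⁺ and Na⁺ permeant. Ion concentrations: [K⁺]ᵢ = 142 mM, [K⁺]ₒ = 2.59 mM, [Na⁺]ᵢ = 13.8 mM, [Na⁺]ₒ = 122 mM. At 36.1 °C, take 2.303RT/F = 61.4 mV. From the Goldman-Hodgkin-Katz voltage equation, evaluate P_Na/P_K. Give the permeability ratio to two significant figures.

3.7

Let α = P_Na/P_K. GHK: Vm = 61.4·log₁₀[(Kₒ + α·Naₒ)/(Kᵢ + α·Naᵢ)].
10^(Vm/61.4) = 10^(23.0/61.4) = 2.3692
So 2.3692·(Kᵢ + α·Naᵢ) = Kₒ + α·Naₒ → α = (2.3692·142.0 − 2.59) / (122.0 − 2.3692·13.8)
α = (336.4 − 2.59) / (122.0 − 32.69) = 333.8/89.31 = 3.738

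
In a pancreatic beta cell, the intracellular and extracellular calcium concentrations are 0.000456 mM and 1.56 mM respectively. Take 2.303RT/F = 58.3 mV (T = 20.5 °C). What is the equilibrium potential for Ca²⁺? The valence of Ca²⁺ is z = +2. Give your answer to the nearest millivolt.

E = (58.3/z) · log₁₀([Ca²⁺]_out/[Ca²⁺]_in) with z = +2.
= (58.3/2) · log₁₀(1.56/0.000456) = 29.15 · log₁₀(3421)
= 29.15 · (3.5342) = 103.02 mV

103 mV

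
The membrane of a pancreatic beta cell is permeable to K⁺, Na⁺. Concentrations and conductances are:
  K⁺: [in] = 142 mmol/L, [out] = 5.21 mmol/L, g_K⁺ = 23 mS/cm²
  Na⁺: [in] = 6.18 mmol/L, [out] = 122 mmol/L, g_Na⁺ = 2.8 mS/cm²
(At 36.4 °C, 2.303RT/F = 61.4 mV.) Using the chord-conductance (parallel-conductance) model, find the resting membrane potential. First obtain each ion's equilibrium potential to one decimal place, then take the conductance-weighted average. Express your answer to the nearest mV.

-70 mV

E_K⁺ = (61.4/1)·log₁₀(5.21/142) = -88.1 mV
E_Na⁺ = (61.4/1)·log₁₀(122/6.18) = 79.5 mV
Vm = (Σ gᵢEᵢ)/(Σ gᵢ) = (23·-88.1 + 2.8·79.5) / (23 + 2.8)
= -1803.70 / 25.8 = -69.91 mV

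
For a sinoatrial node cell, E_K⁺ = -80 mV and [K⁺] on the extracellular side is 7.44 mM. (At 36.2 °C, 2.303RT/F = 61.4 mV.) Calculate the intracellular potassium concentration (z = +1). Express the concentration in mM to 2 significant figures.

Nernst: E = (61.4/1) · log₁₀([out]/[in]), so log₁₀([out]/[in]) = -80.0 × 1 / 61.4 = -1.3029.
[out]/[in] = 10^(-1.3029) = 0.04978.
[in] = 7.44 / 0.04978 = 149.5 mM.

150 mM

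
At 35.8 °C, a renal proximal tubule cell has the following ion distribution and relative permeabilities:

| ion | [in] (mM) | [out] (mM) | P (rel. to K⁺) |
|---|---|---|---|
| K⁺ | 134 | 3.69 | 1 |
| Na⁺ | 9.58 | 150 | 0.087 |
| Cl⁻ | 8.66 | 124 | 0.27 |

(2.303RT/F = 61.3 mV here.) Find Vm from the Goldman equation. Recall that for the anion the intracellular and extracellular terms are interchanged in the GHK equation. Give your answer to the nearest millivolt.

Vm = 61.3 · log₁₀[(Σ P·[cation]ₒ + Σ P·[anion]ᵢ) / (Σ P·[cation]ᵢ + Σ P·[anion]ₒ)]
Numerator = 1×3.69 + 0.087×150 + 0.27×8.66 = 19.08
Denominator = 1×134 + 0.087×9.58 + 0.27×124 = 168.3
Vm = 61.3 · log₁₀(0.11335) = 61.3 × (-0.9456) = -57.96 mV

-58 mV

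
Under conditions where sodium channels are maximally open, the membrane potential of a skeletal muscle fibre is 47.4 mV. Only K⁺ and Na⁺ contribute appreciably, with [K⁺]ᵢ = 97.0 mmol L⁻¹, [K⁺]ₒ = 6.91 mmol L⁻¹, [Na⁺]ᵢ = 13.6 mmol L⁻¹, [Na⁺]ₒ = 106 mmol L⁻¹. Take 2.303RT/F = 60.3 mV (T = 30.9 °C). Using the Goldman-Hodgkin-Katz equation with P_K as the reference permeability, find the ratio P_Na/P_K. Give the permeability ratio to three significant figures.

25.6

Let α = P_Na/P_K. GHK: Vm = 60.3·log₁₀[(Kₒ + α·Naₒ)/(Kᵢ + α·Naᵢ)].
10^(Vm/60.3) = 10^(47.4/60.3) = 6.1104
So 6.1104·(Kᵢ + α·Naᵢ) = Kₒ + α·Naₒ → α = (6.1104·97.0 − 6.91) / (106.0 − 6.1104·13.6)
α = (592.7 − 6.91) / (106.0 − 83.1) = 585.8/22.9 = 25.58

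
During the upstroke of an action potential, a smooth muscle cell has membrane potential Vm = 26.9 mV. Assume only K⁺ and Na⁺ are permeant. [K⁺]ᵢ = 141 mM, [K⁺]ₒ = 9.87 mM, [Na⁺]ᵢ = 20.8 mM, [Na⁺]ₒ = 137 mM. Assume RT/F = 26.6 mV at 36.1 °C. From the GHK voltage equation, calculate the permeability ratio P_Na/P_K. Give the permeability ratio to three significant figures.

4.73

Let α = P_Na/P_K. GHK: Vm = 26.6·ln[(Kₒ + α·Naₒ)/(Kᵢ + α·Naᵢ)].
e^(Vm/26.6) = e^(26.9/26.6) = 2.7491
So 2.7491·(Kᵢ + α·Naᵢ) = Kₒ + α·Naₒ → α = (2.7491·141.0 − 9.87) / (137.0 − 2.7491·20.8)
α = (387.6 − 9.87) / (137.0 − 57.18) = 377.8/79.82 = 4.733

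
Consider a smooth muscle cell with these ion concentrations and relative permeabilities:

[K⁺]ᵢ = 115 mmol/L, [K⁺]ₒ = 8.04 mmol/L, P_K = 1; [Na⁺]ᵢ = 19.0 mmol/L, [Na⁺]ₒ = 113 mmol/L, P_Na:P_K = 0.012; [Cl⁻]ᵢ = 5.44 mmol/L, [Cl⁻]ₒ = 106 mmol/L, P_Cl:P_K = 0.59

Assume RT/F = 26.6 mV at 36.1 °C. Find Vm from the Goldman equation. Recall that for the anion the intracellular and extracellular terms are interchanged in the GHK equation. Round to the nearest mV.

-70 mV

Vm = 26.6 · ln[(Σ P·[cation]ₒ + Σ P·[anion]ᵢ) / (Σ P·[cation]ᵢ + Σ P·[anion]ₒ)]
Numerator = 1×8.04 + 0.012×113 + 0.59×5.44 = 12.61
Denominator = 1×115 + 0.012×19.0 + 0.59×106 = 177.8
Vm = 26.6 · ln(0.07091) = 26.6 × (-2.6463) = -70.39 mV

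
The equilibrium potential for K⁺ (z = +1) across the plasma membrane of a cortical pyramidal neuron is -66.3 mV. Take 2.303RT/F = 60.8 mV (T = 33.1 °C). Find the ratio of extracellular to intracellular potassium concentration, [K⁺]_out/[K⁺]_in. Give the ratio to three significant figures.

log₁₀([out]/[in]) = E·z/(60.8) = -66.3 × 1 / 60.8 = -1.0905
[out]/[in] = 10^(-1.0905) = 0.0812

0.0812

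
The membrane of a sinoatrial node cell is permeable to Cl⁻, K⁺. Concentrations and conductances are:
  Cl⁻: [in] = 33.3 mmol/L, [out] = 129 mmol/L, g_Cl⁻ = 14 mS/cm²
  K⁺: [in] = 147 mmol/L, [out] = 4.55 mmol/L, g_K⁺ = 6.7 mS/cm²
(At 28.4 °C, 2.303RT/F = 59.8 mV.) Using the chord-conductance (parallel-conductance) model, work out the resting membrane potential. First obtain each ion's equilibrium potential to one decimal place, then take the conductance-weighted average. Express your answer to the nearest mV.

-53 mV

E_Cl⁻ = (59.8/-1)·log₁₀(129/33.3) = -35.2 mV
E_K⁺ = (59.8/1)·log₁₀(4.55/147) = -90.3 mV
Vm = (Σ gᵢEᵢ)/(Σ gᵢ) = (14·-35.2 + 6.7·-90.3) / (14 + 6.7)
= -1097.81 / 20.7 = -53.03 mV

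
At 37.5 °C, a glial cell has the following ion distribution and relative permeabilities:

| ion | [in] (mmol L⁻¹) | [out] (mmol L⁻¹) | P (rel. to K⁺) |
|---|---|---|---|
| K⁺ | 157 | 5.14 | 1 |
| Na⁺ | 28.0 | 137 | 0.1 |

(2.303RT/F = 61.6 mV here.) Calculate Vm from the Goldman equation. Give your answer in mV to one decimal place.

Vm = 61.6 · log₁₀[(Σ P·[cation]ₒ + Σ P·[anion]ᵢ) / (Σ P·[cation]ᵢ + Σ P·[anion]ₒ)]
Numerator = 1×5.14 + 0.1×137 = 18.84
Denominator = 1×157 + 0.1×28.0 = 159.8
Vm = 61.6 · log₁₀(0.1179) = 61.6 × (-0.9285) = -57.20 mV

-57.2 mV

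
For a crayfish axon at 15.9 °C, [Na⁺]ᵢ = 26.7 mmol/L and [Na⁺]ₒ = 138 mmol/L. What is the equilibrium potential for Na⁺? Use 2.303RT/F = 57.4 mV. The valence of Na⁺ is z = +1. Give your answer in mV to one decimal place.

E = (57.4/z) · log₁₀([Na⁺]_out/[Na⁺]_in) with z = +1.
= (57.4/1) · log₁₀(138/26.7) = 57.40 · log₁₀(5.169)
= 57.40 · (0.7134) = 40.95 mV

40.9 mV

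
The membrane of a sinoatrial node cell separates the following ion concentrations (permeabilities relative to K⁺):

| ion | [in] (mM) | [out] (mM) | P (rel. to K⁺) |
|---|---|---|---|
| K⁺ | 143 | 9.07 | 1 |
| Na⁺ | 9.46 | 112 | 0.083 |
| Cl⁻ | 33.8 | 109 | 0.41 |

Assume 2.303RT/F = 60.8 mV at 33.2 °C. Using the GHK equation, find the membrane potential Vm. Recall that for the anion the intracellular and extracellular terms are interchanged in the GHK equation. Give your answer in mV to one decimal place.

-46.6 mV

Vm = 60.8 · log₁₀[(Σ P·[cation]ₒ + Σ P·[anion]ᵢ) / (Σ P·[cation]ᵢ + Σ P·[anion]ₒ)]
Numerator = 1×9.07 + 0.083×112 + 0.41×33.8 = 32.22
Denominator = 1×143 + 0.083×9.46 + 0.41×109 = 188.5
Vm = 60.8 · log₁₀(0.17097) = 60.8 × (-0.7671) = -46.64 mV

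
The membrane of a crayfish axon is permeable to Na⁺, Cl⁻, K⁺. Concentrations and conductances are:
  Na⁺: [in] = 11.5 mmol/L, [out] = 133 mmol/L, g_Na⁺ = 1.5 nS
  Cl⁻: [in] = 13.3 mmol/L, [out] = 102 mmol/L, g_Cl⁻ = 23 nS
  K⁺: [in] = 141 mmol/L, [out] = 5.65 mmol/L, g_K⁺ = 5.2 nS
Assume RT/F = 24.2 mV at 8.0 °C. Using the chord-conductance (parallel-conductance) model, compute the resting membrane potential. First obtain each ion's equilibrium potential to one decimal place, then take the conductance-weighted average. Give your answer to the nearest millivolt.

E_Na⁺ = (24.2/1)·ln(133/11.5) = 59.2 mV
E_Cl⁻ = (24.2/-1)·ln(102/13.3) = -49.3 mV
E_K⁺ = (24.2/1)·ln(5.65/141) = -77.9 mV
Vm = (Σ gᵢEᵢ)/(Σ gᵢ) = (1.5·59.2 + 23·-49.3 + 5.2·-77.9) / (1.5 + 23 + 5.2)
= -1450.18 / 29.7 = -48.83 mV

-49 mV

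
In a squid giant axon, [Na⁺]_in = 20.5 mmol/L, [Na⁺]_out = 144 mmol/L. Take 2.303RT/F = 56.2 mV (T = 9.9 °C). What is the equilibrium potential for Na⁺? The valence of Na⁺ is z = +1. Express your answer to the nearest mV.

48 mV

E = (56.2/z) · log₁₀([Na⁺]_out/[Na⁺]_in) with z = +1.
= (56.2/1) · log₁₀(144/20.5) = 56.20 · log₁₀(7.024)
= 56.20 · (0.8466) = 47.58 mV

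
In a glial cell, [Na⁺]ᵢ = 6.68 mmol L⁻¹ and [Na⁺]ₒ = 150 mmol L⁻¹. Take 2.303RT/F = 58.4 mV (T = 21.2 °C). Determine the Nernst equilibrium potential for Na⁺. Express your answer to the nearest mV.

79 mV

E = (58.4/z) · log₁₀([Na⁺]_out/[Na⁺]_in) with z = +1.
= (58.4/1) · log₁₀(150/6.68) = 58.40 · log₁₀(22.46)
= 58.40 · (1.3513) = 78.92 mV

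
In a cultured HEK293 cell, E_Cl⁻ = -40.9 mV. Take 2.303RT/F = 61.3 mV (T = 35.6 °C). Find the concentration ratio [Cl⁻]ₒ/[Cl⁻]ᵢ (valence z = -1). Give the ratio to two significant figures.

log₁₀([out]/[in]) = E·z/(61.3) = -40.9 × -1 / 61.3 = 0.6672
[out]/[in] = 10^(0.6672) = 4.647

4.6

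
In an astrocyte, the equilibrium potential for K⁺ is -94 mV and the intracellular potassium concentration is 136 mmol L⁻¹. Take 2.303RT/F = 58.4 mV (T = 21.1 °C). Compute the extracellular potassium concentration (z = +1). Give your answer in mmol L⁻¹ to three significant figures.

Nernst: E = (58.4/1) · log₁₀([out]/[in]), so log₁₀([out]/[in]) = -94.0 × 1 / 58.4 = -1.6096.
[out]/[in] = 10^(-1.6096) = 0.02457.
[out] = 0.02457 × 136 = 3.342 mmol L⁻¹.

3.34 mmol L⁻¹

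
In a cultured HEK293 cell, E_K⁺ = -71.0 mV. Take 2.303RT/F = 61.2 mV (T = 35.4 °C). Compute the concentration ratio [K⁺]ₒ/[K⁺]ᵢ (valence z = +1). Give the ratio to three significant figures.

log₁₀([out]/[in]) = E·z/(61.2) = -71.0 × 1 / 61.2 = -1.1601
[out]/[in] = 10^(-1.1601) = 0.06916

0.0692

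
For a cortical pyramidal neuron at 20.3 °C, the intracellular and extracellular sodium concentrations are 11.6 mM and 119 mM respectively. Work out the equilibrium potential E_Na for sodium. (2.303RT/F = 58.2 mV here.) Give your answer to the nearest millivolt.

59 mV

E = (58.2/z) · log₁₀([Na⁺]_out/[Na⁺]_in) with z = +1.
= (58.2/1) · log₁₀(119/11.6) = 58.20 · log₁₀(10.26)
= 58.20 · (1.0111) = 58.85 mV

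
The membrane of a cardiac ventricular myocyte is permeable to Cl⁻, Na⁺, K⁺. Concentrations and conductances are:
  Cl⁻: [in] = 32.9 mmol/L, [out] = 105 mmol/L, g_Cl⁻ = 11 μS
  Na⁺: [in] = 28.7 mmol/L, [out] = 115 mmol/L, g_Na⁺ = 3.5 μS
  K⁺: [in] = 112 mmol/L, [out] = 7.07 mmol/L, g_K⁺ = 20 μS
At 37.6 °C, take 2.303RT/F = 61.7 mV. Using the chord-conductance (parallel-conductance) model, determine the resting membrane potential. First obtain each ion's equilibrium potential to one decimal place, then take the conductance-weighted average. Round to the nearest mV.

-49 mV

E_Cl⁻ = (61.7/-1)·log₁₀(105/32.9) = -31.1 mV
E_Na⁺ = (61.7/1)·log₁₀(115/28.7) = 37.2 mV
E_K⁺ = (61.7/1)·log₁₀(7.07/112) = -74.0 mV
Vm = (Σ gᵢEᵢ)/(Σ gᵢ) = (11·-31.1 + 3.5·37.2 + 20·-74.0) / (11 + 3.5 + 20)
= -1691.90 / 34.5 = -49.04 mV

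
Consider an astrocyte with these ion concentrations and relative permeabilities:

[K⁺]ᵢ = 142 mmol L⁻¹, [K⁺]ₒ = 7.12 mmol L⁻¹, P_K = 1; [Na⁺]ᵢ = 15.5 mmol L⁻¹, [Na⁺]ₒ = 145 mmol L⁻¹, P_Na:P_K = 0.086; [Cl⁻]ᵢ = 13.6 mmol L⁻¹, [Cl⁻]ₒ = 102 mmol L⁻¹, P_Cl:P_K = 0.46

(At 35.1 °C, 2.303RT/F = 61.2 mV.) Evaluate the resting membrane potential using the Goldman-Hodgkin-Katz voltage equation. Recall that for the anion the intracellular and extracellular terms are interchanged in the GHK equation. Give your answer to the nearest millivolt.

Vm = 61.2 · log₁₀[(Σ P·[cation]ₒ + Σ P·[anion]ᵢ) / (Σ P·[cation]ᵢ + Σ P·[anion]ₒ)]
Numerator = 1×7.12 + 0.086×145 + 0.46×13.6 = 25.85
Denominator = 1×142 + 0.086×15.5 + 0.46×102 = 190.3
Vm = 61.2 · log₁₀(0.13585) = 61.2 × (-0.8669) = -53.06 mV

-53 mV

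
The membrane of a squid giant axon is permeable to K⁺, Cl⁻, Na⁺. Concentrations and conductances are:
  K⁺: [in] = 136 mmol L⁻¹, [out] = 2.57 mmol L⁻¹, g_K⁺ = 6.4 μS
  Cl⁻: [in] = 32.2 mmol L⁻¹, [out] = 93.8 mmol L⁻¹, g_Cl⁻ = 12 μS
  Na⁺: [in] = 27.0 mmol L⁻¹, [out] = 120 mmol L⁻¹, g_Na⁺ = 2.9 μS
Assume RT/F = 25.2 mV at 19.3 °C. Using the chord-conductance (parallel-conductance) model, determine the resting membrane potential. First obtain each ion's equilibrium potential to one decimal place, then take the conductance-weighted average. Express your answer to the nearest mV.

-40 mV

E_K⁺ = (25.2/1)·ln(2.57/136) = -100.0 mV
E_Cl⁻ = (25.2/-1)·ln(93.8/32.2) = -26.9 mV
E_Na⁺ = (25.2/1)·ln(120/27.0) = 37.6 mV
Vm = (Σ gᵢEᵢ)/(Σ gᵢ) = (6.4·-100.0 + 12·-26.9 + 2.9·37.6) / (6.4 + 12 + 2.9)
= -853.76 / 21.3 = -40.08 mV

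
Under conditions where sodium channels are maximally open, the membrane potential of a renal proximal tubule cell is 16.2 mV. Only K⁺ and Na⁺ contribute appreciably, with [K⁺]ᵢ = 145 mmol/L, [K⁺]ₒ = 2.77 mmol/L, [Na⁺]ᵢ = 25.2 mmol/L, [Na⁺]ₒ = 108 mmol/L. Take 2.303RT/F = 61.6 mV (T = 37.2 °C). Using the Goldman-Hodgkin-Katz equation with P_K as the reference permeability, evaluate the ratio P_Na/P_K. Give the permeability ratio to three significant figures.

Let α = P_Na/P_K. GHK: Vm = 61.6·log₁₀[(Kₒ + α·Naₒ)/(Kᵢ + α·Naᵢ)].
10^(Vm/61.6) = 10^(16.2/61.6) = 1.8323
So 1.8323·(Kᵢ + α·Naᵢ) = Kₒ + α·Naₒ → α = (1.8323·145.0 − 2.77) / (108.0 − 1.8323·25.2)
α = (265.7 − 2.77) / (108.0 − 46.17) = 262.9/61.83 = 4.252

4.25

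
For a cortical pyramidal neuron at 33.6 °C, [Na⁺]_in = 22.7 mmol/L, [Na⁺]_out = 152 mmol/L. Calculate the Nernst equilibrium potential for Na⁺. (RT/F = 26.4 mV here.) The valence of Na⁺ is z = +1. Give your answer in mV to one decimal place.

50.2 mV

E = (26.4/z) · ln([Na⁺]_out/[Na⁺]_in) with z = +1.
= (26.4/1) · ln(152/22.7) = 26.40 · ln(6.696)
= 26.40 · (1.9015) = 50.20 mV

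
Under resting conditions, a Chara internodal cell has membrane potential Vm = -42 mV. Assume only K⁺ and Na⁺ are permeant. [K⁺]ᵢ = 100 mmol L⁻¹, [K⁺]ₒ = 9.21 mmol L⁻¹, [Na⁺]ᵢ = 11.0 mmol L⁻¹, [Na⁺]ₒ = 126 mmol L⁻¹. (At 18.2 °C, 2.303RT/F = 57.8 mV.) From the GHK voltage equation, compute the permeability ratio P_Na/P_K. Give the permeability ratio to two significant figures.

0.077

Let α = P_Na/P_K. GHK: Vm = 57.8·log₁₀[(Kₒ + α·Naₒ)/(Kᵢ + α·Naᵢ)].
10^(Vm/57.8) = 10^(-42.0/57.8) = 0.18765
So 0.18765·(Kᵢ + α·Naᵢ) = Kₒ + α·Naₒ → α = (0.18765·100.0 − 9.21) / (126.0 − 0.18765·11.0)
α = (18.77 − 9.21) / (126.0 − 2.064) = 9.555/123.9 = 0.0771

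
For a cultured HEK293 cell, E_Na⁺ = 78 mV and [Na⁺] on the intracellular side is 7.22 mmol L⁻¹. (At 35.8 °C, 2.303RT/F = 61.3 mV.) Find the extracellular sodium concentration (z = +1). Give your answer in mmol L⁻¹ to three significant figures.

Nernst: E = (61.3/1) · log₁₀([out]/[in]), so log₁₀([out]/[in]) = 78.0 × 1 / 61.3 = 1.2724.
[out]/[in] = 10^(1.2724) = 18.73.
[out] = 18.73 × 7.22 = 135.2 mmol L⁻¹.

135 mmol L⁻¹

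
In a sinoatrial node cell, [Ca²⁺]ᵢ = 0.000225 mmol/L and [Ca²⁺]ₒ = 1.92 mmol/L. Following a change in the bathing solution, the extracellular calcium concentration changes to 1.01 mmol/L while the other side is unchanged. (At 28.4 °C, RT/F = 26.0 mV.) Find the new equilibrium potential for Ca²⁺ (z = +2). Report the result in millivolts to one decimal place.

109.3 mV

After the shift: [Ca²⁺]_out = 1.01, [Ca²⁺]_in = 0.000225 mmol/L.
E_new = (26.0/2)·ln(1.01/0.000225) = 13.00 · (8.4094) = 109.32 mV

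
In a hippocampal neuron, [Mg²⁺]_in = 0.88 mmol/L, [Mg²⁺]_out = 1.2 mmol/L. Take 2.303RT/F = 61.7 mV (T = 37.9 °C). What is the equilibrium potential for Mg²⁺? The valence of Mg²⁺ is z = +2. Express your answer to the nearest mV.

4 mV

E = (61.7/z) · log₁₀([Mg²⁺]_out/[Mg²⁺]_in) with z = +2.
= (61.7/2) · log₁₀(1.2/0.88) = 30.85 · log₁₀(1.364)
= 30.85 · (0.1347) = 4.16 mV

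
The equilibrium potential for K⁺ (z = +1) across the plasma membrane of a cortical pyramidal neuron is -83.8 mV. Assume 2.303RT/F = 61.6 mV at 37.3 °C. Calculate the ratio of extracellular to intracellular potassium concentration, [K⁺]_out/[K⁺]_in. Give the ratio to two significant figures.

log₁₀([out]/[in]) = E·z/(61.6) = -83.8 × 1 / 61.6 = -1.3604
[out]/[in] = 10^(-1.3604) = 0.04361

0.044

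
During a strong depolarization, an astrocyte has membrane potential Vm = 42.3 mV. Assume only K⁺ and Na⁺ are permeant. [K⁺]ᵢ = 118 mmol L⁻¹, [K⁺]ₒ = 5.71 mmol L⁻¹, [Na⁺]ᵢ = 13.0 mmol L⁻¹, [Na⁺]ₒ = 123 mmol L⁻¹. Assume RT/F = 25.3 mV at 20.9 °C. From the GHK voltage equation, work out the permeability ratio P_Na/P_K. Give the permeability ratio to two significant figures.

Let α = P_Na/P_K. GHK: Vm = 25.3·ln[(Kₒ + α·Naₒ)/(Kᵢ + α·Naᵢ)].
e^(Vm/25.3) = e^(42.3/25.3) = 5.3225
So 5.3225·(Kᵢ + α·Naᵢ) = Kₒ + α·Naₒ → α = (5.3225·118.0 − 5.71) / (123.0 − 5.3225·13.0)
α = (628.1 − 5.71) / (123.0 − 69.19) = 622.3/53.81 = 11.57

12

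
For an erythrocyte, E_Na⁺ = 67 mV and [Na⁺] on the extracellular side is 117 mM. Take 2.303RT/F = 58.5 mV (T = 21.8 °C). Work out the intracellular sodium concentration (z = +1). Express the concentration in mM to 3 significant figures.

8.37 mM

Nernst: E = (58.5/1) · log₁₀([out]/[in]), so log₁₀([out]/[in]) = 67.0 × 1 / 58.5 = 1.1453.
[out]/[in] = 10^(1.1453) = 13.97.
[in] = 117 / 13.97 = 8.373 mM.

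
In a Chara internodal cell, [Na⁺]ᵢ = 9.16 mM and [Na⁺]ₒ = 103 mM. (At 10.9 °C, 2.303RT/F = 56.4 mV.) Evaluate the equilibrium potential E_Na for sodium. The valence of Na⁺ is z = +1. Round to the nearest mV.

E = (56.4/z) · log₁₀([Na⁺]_out/[Na⁺]_in) with z = +1.
= (56.4/1) · log₁₀(103/9.16) = 56.40 · log₁₀(11.24)
= 56.40 · (1.0509) = 59.27 mV

59 mV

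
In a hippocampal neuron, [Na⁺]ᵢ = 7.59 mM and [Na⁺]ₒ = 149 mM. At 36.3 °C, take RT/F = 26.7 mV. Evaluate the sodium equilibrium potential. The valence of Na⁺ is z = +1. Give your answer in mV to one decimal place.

79.5 mV

E = (26.7/z) · ln([Na⁺]_out/[Na⁺]_in) with z = +1.
= (26.7/1) · ln(149/7.59) = 26.70 · ln(19.63)
= 26.70 · (2.9771) = 79.49 mV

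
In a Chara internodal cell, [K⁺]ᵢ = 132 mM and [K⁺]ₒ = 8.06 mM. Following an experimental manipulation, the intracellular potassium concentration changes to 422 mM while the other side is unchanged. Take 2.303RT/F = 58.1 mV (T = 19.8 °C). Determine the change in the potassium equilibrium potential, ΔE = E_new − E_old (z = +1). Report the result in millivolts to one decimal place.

-29.3 mV

E_old = (58.1/1)·log₁₀(8.06/132) = -70.55 mV
E_new = (58.1/1)·log₁₀(8.06/422) = -99.87 mV
ΔE = -99.87 − (-70.55) = -29.33 mV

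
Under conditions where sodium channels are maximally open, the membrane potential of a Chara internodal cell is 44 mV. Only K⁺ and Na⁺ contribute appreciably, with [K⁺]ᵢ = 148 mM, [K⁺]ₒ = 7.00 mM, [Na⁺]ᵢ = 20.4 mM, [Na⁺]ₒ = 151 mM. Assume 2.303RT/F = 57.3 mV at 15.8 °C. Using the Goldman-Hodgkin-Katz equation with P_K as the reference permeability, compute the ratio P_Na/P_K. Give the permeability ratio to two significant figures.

27

Let α = P_Na/P_K. GHK: Vm = 57.3·log₁₀[(Kₒ + α·Naₒ)/(Kᵢ + α·Naᵢ)].
10^(Vm/57.3) = 10^(44.0/57.3) = 5.8599
So 5.8599·(Kᵢ + α·Naᵢ) = Kₒ + α·Naₒ → α = (5.8599·148.0 − 7.0) / (151.0 − 5.8599·20.4)
α = (867.3 − 7.0) / (151.0 − 119.5) = 860.3/31.46 = 27.35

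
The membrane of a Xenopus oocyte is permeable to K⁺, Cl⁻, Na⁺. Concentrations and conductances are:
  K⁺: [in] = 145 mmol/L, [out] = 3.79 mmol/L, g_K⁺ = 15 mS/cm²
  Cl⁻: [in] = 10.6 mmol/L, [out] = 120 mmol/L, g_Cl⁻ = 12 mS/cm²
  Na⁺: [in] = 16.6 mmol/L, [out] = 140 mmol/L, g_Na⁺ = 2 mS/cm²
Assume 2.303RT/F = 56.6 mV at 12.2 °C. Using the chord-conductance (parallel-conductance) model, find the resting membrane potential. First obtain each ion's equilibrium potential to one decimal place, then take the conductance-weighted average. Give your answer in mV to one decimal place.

-67.4 mV

E_K⁺ = (56.6/1)·log₁₀(3.79/145) = -89.6 mV
E_Cl⁻ = (56.6/-1)·log₁₀(120/10.6) = -59.6 mV
E_Na⁺ = (56.6/1)·log₁₀(140/16.6) = 52.4 mV
Vm = (Σ gᵢEᵢ)/(Σ gᵢ) = (15·-89.6 + 12·-59.6 + 2·52.4) / (15 + 12 + 2)
= -1954.40 / 29 = -67.39 mV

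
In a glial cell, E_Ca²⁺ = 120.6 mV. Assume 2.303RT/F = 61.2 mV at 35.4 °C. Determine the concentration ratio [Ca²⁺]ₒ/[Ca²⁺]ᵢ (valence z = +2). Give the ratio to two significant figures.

log₁₀([out]/[in]) = E·z/(61.2) = 120.6 × 2 / 61.2 = 3.9412
[out]/[in] = 10^(3.9412) = 8733

8700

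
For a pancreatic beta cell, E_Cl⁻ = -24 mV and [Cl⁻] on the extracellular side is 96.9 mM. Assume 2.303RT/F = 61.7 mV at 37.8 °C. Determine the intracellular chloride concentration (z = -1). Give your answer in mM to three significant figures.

Nernst: E = (61.7/-1) · log₁₀([out]/[in]), so log₁₀([out]/[in]) = -24.0 × -1 / 61.7 = 0.3890.
[out]/[in] = 10^(0.3890) = 2.449.
[in] = 96.9 / 2.449 = 39.57 mM.

39.6 mM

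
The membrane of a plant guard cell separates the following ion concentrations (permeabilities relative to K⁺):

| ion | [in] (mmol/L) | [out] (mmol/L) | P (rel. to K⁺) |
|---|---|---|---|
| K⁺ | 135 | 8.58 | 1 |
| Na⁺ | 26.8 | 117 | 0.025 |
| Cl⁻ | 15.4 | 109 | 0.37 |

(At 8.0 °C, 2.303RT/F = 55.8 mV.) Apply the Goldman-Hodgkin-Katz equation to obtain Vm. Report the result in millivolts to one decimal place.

-56.4 mV

Vm = 55.8 · log₁₀[(Σ P·[cation]ₒ + Σ P·[anion]ᵢ) / (Σ P·[cation]ᵢ + Σ P·[anion]ₒ)]
Numerator = 1×8.58 + 0.025×117 + 0.37×15.4 = 17.2
Denominator = 1×135 + 0.025×26.8 + 0.37×109 = 176
Vm = 55.8 · log₁₀(0.097744) = 55.8 × (-1.0099) = -56.35 mV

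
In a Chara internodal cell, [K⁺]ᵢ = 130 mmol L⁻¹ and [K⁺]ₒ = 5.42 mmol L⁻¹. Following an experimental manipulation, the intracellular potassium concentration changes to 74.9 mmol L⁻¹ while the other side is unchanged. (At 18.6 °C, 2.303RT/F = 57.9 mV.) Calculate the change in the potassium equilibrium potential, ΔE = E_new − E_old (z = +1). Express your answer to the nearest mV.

E_old = (57.9/1)·log₁₀(5.42/130) = -79.90 mV
E_new = (57.9/1)·log₁₀(5.42/74.9) = -66.03 mV
ΔE = -66.03 − (-79.90) = 13.86 mV

14 mV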